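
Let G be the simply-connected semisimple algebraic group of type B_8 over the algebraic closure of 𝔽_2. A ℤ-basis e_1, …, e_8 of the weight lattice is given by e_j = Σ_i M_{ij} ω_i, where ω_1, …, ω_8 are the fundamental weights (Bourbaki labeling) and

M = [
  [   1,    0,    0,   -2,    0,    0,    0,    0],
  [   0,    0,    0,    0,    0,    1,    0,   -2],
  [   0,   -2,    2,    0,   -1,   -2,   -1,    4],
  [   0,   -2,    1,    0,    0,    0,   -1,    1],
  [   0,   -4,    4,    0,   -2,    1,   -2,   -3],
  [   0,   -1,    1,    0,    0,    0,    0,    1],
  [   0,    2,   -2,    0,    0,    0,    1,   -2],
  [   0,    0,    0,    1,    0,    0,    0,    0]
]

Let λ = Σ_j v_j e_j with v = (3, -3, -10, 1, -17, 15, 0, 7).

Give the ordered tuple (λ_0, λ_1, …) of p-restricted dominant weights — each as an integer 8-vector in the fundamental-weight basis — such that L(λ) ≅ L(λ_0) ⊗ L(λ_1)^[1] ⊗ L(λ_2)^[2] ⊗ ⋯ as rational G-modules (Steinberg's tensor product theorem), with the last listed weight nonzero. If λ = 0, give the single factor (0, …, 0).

((1, 1, 1, 1, 0, 0, 0, 1), (0, 0, 0, 1, 0, 0, 0, 0))

ω-coordinates c = M·v, v = (3, -3, -10, 1, -17, 15, 0, 7):
  c_1 = (1)·(3) + (0)·(-3) + (0)·(-10) + (-2)·(1) + (0)·(-17) + (0)·(15) + (0)·(0) + (0)·(7) = 1
  c_2 = (0)·(3) + (0)·(-3) + (0)·(-10) + (0)·(1) + (0)·(-17) + (1)·(15) + (0)·(0) + (-2)·(7) = 1
  c_3 = (0)·(3) + (-2)·(-3) + (2)·(-10) + (0)·(1) + (-1)·(-17) + (-2)·(15) + (-1)·(0) + (4)·(7) = 1
  c_4 = (0)·(3) + (-2)·(-3) + (1)·(-10) + (0)·(1) + (0)·(-17) + (0)·(15) + (-1)·(0) + (1)·(7) = 3
  c_5 = (0)·(3) + (-4)·(-3) + (4)·(-10) + (0)·(1) + (-2)·(-17) + (1)·(15) + (-2)·(0) + (-3)·(7) = 0
  c_6 = (0)·(3) + (-1)·(-3) + (1)·(-10) + (0)·(1) + (0)·(-17) + (0)·(15) + (0)·(0) + (1)·(7) = 0
  c_7 = (0)·(3) + (2)·(-3) + (-2)·(-10) + (0)·(1) + (0)·(-17) + (0)·(15) + (1)·(0) + (-2)·(7) = 0
  c_8 = (0)·(3) + (0)·(-3) + (0)·(-10) + (1)·(1) + (0)·(-17) + (0)·(15) + (0)·(0) + (0)·(7) = 1
Expand coordinatewise in base 2:
  c_1 = 1 = 1·2^0
  c_2 = 1 = 1·2^0
  c_3 = 1 = 1·2^0
  c_4 = 3 = 1·2^0 + 1·2^1
  c_5 = 0
  c_6 = 0
  c_7 = 0
  c_8 = 1 = 1·2^0
p-restricted factor λ_0 = (1, 1, 1, 1, 0, 0, 0, 1)
p-restricted factor λ_1 = (0, 0, 0, 1, 0, 0, 0, 0)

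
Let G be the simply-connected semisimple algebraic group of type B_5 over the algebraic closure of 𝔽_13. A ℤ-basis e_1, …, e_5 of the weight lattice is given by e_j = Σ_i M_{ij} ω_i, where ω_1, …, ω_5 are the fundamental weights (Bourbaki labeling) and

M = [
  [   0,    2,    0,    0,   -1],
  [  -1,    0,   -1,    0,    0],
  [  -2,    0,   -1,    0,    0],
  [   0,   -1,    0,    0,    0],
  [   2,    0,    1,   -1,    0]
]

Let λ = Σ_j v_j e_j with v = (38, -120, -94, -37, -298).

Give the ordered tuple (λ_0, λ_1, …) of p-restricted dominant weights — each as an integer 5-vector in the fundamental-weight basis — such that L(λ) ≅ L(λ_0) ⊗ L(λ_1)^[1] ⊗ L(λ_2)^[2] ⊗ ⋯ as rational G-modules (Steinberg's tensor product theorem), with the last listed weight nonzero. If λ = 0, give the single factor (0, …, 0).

Compute c_i = Σ_j M_{ij} v_j with v = (38, -120, -94, -37, -298):
  c_1 = 0*38 + 2*-120 + 0*-94 + 0*-37 + -1*-298 = 58
  c_2 = -1*38 + 0*-120 + -1*-94 + 0*-37 + 0*-298 = 56
  c_3 = -2*38 + 0*-120 + -1*-94 + 0*-37 + 0*-298 = 18
  c_4 = 0*38 + -1*-120 + 0*-94 + 0*-37 + 0*-298 = 120
  c_5 = 2*38 + 0*-120 + 1*-94 + -1*-37 + 0*-298 = 19
Writing each c_i in base p = 13:
  c_1 = 58 = 6·13^0 + 4·13^1
  c_2 = 56 = 4·13^0 + 4·13^1
  c_3 = 18 = 5·13^0 + 1·13^1
  c_4 = 120 = 3·13^0 + 9·13^1
  c_5 = 19 = 6·13^0 + 1·13^1
p-restricted factor λ_0 = (6, 4, 5, 3, 6)
p-restricted factor λ_1 = (4, 4, 1, 9, 1)

((6, 4, 5, 3, 6), (4, 4, 1, 9, 1))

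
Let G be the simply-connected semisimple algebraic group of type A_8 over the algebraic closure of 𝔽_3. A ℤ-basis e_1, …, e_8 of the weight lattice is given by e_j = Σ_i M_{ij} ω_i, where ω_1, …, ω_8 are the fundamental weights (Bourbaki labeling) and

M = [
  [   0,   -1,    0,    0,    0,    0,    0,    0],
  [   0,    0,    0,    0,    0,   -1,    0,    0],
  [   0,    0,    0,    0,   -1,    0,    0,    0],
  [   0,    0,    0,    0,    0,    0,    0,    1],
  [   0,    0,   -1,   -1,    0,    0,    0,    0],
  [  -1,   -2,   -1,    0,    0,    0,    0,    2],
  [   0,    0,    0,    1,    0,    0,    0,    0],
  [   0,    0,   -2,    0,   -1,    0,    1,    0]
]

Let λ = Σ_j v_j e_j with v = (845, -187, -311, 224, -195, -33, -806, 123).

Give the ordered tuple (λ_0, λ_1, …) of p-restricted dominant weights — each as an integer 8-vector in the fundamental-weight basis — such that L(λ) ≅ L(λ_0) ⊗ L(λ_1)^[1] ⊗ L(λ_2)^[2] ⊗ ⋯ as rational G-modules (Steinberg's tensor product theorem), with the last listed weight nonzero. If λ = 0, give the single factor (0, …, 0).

((1, 0, 0, 0, 0, 2, 2, 2), (2, 2, 2, 2, 2, 1, 2, 0), (2, 0, 0, 1, 0, 0, 0, 1), (0, 1, 1, 1, 0, 0, 2, 0), (2, 0, 2, 1, 1, 1, 2, 0))

Compute c_i = Σ_j M_{ij} v_j with v = (845, -187, -311, 224, -195, -33, -806, 123):
  c_1 = (0)·(845) + (-1)·(-187) + (0)·(-311) + (0)·(224) + (0)·(-195) + (0)·(-33) + (0)·(-806) + (0)·(123) = 187
  c_2 = (0)·(845) + (0)·(-187) + (0)·(-311) + (0)·(224) + (0)·(-195) + (-1)·(-33) + (0)·(-806) + (0)·(123) = 33
  c_3 = (0)·(845) + (0)·(-187) + (0)·(-311) + (0)·(224) + (-1)·(-195) + (0)·(-33) + (0)·(-806) + (0)·(123) = 195
  c_4 = (0)·(845) + (0)·(-187) + (0)·(-311) + (0)·(224) + (0)·(-195) + (0)·(-33) + (0)·(-806) + (1)·(123) = 123
  c_5 = (0)·(845) + (0)·(-187) + (-1)·(-311) + (-1)·(224) + (0)·(-195) + (0)·(-33) + (0)·(-806) + (0)·(123) = 87
  c_6 = (-1)·(845) + (-2)·(-187) + (-1)·(-311) + (0)·(224) + (0)·(-195) + (0)·(-33) + (0)·(-806) + (2)·(123) = 86
  c_7 = (0)·(845) + (0)·(-187) + (0)·(-311) + (1)·(224) + (0)·(-195) + (0)·(-33) + (0)·(-806) + (0)·(123) = 224
  c_8 = (0)·(845) + (0)·(-187) + (-2)·(-311) + (0)·(224) + (-1)·(-195) + (0)·(-33) + (1)·(-806) + (0)·(123) = 11
Writing each c_i in base p = 3:
  c_1 = 187 = 1·3^0 + 2·3^1 + 2·3^2 + 0·3^3 + 2·3^4
  c_2 = 33 = 0·3^0 + 2·3^1 + 0·3^2 + 1·3^3
  c_3 = 195 = 0·3^0 + 2·3^1 + 0·3^2 + 1·3^3 + 2·3^4
  c_4 = 123 = 0·3^0 + 2·3^1 + 1·3^2 + 1·3^3 + 1·3^4
  c_5 = 87 = 0·3^0 + 2·3^1 + 0·3^2 + 0·3^3 + 1·3^4
  c_6 = 86 = 2·3^0 + 1·3^1 + 0·3^2 + 0·3^3 + 1·3^4
  c_7 = 224 = 2·3^0 + 2·3^1 + 0·3^2 + 2·3^3 + 2·3^4
  c_8 = 11 = 2·3^0 + 0·3^1 + 1·3^2
p-restricted factor λ_0 = (1, 0, 0, 0, 0, 2, 2, 2)
p-restricted factor λ_1 = (2, 2, 2, 2, 2, 1, 2, 0)
p-restricted factor λ_2 = (2, 0, 0, 1, 0, 0, 0, 1)
p-restricted factor λ_3 = (0, 1, 1, 1, 0, 0, 2, 0)
p-restricted factor λ_4 = (2, 0, 2, 1, 1, 1, 2, 0)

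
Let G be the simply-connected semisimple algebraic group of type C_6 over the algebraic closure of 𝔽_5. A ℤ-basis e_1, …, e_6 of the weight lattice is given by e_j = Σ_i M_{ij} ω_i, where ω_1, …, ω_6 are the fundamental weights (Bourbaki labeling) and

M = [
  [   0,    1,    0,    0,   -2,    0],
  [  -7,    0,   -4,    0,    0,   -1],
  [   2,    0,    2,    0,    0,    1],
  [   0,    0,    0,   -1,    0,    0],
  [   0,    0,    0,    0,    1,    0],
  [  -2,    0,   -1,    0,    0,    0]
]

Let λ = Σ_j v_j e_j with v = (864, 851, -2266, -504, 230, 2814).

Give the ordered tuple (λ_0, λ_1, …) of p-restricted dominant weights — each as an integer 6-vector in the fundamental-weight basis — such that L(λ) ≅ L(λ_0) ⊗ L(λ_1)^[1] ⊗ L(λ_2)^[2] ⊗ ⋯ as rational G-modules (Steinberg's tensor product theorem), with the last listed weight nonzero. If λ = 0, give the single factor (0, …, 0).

Change of basis e → ω: c = M·v where v = (864, 851, -2266, -504, 230, 2814):
  c_1 = 0*864 + 1*851 + 0*-2266 + 0*-504 + -2*230 + 0*2814 = 391
  c_2 = -7*864 + 0*851 + -4*-2266 + 0*-504 + 0*230 + -1*2814 = 202
  c_3 = 2*864 + 0*851 + 2*-2266 + 0*-504 + 0*230 + 1*2814 = 10
  c_4 = 0*864 + 0*851 + 0*-2266 + -1*-504 + 0*230 + 0*2814 = 504
  c_5 = 0*864 + 0*851 + 0*-2266 + 0*-504 + 1*230 + 0*2814 = 230
  c_6 = -2*864 + 0*851 + -1*-2266 + 0*-504 + 0*230 + 0*2814 = 538
Base-5 expansion of each c_i:
  c_1 = 391 = 1·5^0 + 3·5^1 + 0·5^2 + 3·5^3
  c_2 = 202 = 2·5^0 + 0·5^1 + 3·5^2 + 1·5^3
  c_3 = 10 = 0·5^0 + 2·5^1
  c_4 = 504 = 4·5^0 + 0·5^1 + 0·5^2 + 4·5^3
  c_5 = 230 = 0·5^0 + 1·5^1 + 4·5^2 + 1·5^3
  c_6 = 538 = 3·5^0 + 2·5^1 + 1·5^2 + 4·5^3
Factor λ_0 = (1, 2, 0, 4, 0, 3)
Factor λ_1 = (3, 0, 2, 0, 1, 2)
Factor λ_2 = (0, 3, 0, 0, 4, 1)
Factor λ_3 = (3, 1, 0, 4, 1, 4)

((1, 2, 0, 4, 0, 3), (3, 0, 2, 0, 1, 2), (0, 3, 0, 0, 4, 1), (3, 1, 0, 4, 1, 4))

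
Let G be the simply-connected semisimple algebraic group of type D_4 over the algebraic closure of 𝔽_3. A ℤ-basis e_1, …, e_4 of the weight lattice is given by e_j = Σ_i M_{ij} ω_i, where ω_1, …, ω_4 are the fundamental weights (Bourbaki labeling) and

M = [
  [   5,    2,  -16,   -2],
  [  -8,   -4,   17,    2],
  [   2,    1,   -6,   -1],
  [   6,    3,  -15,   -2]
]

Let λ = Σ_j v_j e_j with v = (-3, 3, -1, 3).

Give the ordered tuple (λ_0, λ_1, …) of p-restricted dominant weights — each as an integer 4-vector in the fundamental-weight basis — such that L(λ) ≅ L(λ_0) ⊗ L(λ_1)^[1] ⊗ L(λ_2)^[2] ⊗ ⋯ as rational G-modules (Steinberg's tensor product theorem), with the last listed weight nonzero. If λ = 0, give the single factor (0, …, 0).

In the fundamental-weight basis, λ has coordinates c = M·v (v = (-3, 3, -1, 3)):
  c_1 = 5*-3 + 2*3 + -16*-1 + -2*3 = 1
  c_2 = -8*-3 + -4*3 + 17*-1 + 2*3 = 1
  c_3 = 2*-3 + 1*3 + -6*-1 + -1*3 = 0
  c_4 = 6*-3 + 3*3 + -15*-1 + -2*3 = 0
Expand coordinatewise in base 3:
  c_1 = 1 = 1·3^0
  c_2 = 1 = 1·3^0
  c_3 = 0
  c_4 = 0
p-restricted factor λ_0 = (1, 1, 0, 0)

((1, 1, 0, 0),)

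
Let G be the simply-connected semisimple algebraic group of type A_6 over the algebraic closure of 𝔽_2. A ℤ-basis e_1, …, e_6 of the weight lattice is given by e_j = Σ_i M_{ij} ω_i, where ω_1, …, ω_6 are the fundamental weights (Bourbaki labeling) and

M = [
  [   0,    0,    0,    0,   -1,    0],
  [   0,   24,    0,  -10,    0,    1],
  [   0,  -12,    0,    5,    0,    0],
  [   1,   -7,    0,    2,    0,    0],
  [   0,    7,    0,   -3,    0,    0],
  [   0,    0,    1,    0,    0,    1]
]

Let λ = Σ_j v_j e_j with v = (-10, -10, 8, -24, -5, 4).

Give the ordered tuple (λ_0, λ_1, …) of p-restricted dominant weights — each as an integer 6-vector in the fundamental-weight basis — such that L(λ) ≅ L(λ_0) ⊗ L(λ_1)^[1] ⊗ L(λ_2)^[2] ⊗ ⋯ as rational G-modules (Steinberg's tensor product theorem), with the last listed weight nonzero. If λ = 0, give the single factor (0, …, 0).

Converting to the ω-basis (c_i = row i of M dotted with v = (-10, -10, 8, -24, -5, 4)):
  c_1 = 0*-10 + 0*-10 + 0*8 + 0*-24 + -1*-5 + 0*4 = 5
  c_2 = 0*-10 + 24*-10 + 0*8 + -10*-24 + 0*-5 + 1*4 = 4
  c_3 = 0*-10 + -12*-10 + 0*8 + 5*-24 + 0*-5 + 0*4 = 0
  c_4 = 1*-10 + -7*-10 + 0*8 + 2*-24 + 0*-5 + 0*4 = 12
  c_5 = 0*-10 + 7*-10 + 0*8 + -3*-24 + 0*-5 + 0*4 = 2
  c_6 = 0*-10 + 0*-10 + 1*8 + 0*-24 + 0*-5 + 1*4 = 12
Expand coordinatewise in base 2:
  c_1 = 5 = 1·2^0 + 0·2^1 + 1·2^2
  c_2 = 4 = 0·2^0 + 0·2^1 + 1·2^2
  c_3 = 0
  c_4 = 12 = 0·2^0 + 0·2^1 + 1·2^2 + 1·2^3
  c_5 = 2 = 0·2^0 + 1·2^1
  c_6 = 12 = 0·2^0 + 0·2^1 + 1·2^2 + 1·2^3
Factor λ_0 = (1, 0, 0, 0, 0, 0)
Factor λ_1 = (0, 0, 0, 0, 1, 0)
Factor λ_2 = (1, 1, 0, 1, 0, 1)
Factor λ_3 = (0, 0, 0, 1, 0, 1)

((1, 0, 0, 0, 0, 0), (0, 0, 0, 0, 1, 0), (1, 1, 0, 1, 0, 1), (0, 0, 0, 1, 0, 1))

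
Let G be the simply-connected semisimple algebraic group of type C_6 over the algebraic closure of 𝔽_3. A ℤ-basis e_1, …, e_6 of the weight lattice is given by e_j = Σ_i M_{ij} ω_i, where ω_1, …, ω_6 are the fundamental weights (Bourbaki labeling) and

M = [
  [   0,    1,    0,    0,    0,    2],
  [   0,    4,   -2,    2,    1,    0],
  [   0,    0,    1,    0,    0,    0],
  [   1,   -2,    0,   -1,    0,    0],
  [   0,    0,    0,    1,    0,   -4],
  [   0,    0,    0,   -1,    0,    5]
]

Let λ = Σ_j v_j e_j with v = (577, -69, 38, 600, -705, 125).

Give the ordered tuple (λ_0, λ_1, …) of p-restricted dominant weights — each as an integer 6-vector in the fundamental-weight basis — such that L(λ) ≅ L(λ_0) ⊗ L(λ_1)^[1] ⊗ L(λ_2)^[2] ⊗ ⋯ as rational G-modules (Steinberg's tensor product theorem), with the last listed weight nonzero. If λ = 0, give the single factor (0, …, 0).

ω-coordinates c = M·v, v = (577, -69, 38, 600, -705, 125):
  c_1 = 0*577 + 1*-69 + 0*38 + 0*600 + 0*-705 + 2*125 = 181
  c_2 = 0*577 + 4*-69 + -2*38 + 2*600 + 1*-705 + 0*125 = 143
  c_3 = 0*577 + 0*-69 + 1*38 + 0*600 + 0*-705 + 0*125 = 38
  c_4 = 1*577 + -2*-69 + 0*38 + -1*600 + 0*-705 + 0*125 = 115
  c_5 = 0*577 + 0*-69 + 0*38 + 1*600 + 0*-705 + -4*125 = 100
  c_6 = 0*577 + 0*-69 + 0*38 + -1*600 + 0*-705 + 5*125 = 25
Base-3 expansion of each c_i:
  c_1 = 181 = 1·3^0 + 0·3^1 + 2·3^2 + 0·3^3 + 2·3^4
  c_2 = 143 = 2·3^0 + 2·3^1 + 0·3^2 + 2·3^3 + 1·3^4
  c_3 = 38 = 2·3^0 + 0·3^1 + 1·3^2 + 1·3^3
  c_4 = 115 = 1·3^0 + 2·3^1 + 0·3^2 + 1·3^3 + 1·3^4
  c_5 = 100 = 1·3^0 + 0·3^1 + 2·3^2 + 0·3^3 + 1·3^4
  c_6 = 25 = 1·3^0 + 2·3^1 + 2·3^2
λ_0 = (1, 2, 2, 1, 1, 1)
λ_1 = (0, 2, 0, 2, 0, 2)
λ_2 = (2, 0, 1, 0, 2, 2)
λ_3 = (0, 2, 1, 1, 0, 0)
λ_4 = (2, 1, 0, 1, 1, 0)

((1, 2, 2, 1, 1, 1), (0, 2, 0, 2, 0, 2), (2, 0, 1, 0, 2, 2), (0, 2, 1, 1, 0, 0), (2, 1, 0, 1, 1, 0))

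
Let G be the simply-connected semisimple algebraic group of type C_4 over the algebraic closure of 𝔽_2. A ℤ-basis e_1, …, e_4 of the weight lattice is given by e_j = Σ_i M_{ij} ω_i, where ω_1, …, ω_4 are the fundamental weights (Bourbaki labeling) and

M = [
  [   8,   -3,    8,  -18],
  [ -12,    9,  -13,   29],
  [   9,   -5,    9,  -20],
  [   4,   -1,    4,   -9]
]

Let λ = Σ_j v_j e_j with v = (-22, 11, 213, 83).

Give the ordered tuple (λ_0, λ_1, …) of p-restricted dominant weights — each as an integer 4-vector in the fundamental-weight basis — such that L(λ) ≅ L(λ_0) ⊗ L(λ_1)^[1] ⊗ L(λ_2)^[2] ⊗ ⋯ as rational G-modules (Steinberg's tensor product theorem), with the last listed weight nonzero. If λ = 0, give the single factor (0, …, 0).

((1, 1, 0, 0), (0, 0, 0, 1), (0, 0, 1, 1))

ω-coordinates c = M·v, v = (-22, 11, 213, 83):
  c_1 = (8)·(-22) + (-3)·(11) + 8·213 + (-18)·(83) = 1
  c_2 = (-12)·(-22) + 9·11 + (-13)·(213) + 29·83 = 1
  c_3 = (9)·(-22) + (-5)·(11) + 9·213 + (-20)·(83) = 4
  c_4 = (4)·(-22) + (-1)·(11) + 4·213 + (-9)·(83) = 6
Expand coordinatewise in base 2:
  c_1 = 1 = 1·2^0
  c_2 = 1 = 1·2^0
  c_3 = 4 = 0·2^0 + 0·2^1 + 1·2^2
  c_4 = 6 = 0·2^0 + 1·2^1 + 1·2^2
λ_0 = (1, 1, 0, 0)
λ_1 = (0, 0, 0, 1)
λ_2 = (0, 0, 1, 1)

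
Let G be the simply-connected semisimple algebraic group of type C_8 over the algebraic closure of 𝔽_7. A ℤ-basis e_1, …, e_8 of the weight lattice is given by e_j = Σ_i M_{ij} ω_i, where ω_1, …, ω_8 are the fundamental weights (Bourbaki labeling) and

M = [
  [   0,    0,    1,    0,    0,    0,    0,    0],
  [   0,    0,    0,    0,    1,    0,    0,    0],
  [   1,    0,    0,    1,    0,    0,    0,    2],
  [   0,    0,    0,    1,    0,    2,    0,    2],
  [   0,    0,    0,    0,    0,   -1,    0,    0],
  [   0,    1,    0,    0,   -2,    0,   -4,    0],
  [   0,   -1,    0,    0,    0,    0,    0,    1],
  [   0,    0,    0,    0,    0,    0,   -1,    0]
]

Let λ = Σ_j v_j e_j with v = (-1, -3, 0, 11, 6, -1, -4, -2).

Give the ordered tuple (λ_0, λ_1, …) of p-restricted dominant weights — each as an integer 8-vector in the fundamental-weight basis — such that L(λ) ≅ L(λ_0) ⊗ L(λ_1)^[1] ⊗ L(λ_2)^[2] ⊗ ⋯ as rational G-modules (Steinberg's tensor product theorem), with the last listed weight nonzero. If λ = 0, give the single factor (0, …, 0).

((0, 6, 6, 5, 1, 1, 1, 4),)

Converting to the ω-basis (c_i = row i of M dotted with v = (-1, -3, 0, 11, 6, -1, -4, -2)):
  c_1 = (0)·(-1) + (0)·(-3) + 1·0 + 0·11 + 0·6 + (0)·(-1) + (0)·(-4) + (0)·(-2) = 0
  c_2 = (0)·(-1) + (0)·(-3) + 0·0 + 0·11 + 1·6 + (0)·(-1) + (0)·(-4) + (0)·(-2) = 6
  c_3 = (1)·(-1) + (0)·(-3) + 0·0 + 1·11 + 0·6 + (0)·(-1) + (0)·(-4) + (2)·(-2) = 6
  c_4 = (0)·(-1) + (0)·(-3) + 0·0 + 1·11 + 0·6 + (2)·(-1) + (0)·(-4) + (2)·(-2) = 5
  c_5 = (0)·(-1) + (0)·(-3) + 0·0 + 0·11 + 0·6 + (-1)·(-1) + (0)·(-4) + (0)·(-2) = 1
  c_6 = (0)·(-1) + (1)·(-3) + 0·0 + 0·11 + (-2)·(6) + (0)·(-1) + (-4)·(-4) + (0)·(-2) = 1
  c_7 = (0)·(-1) + (-1)·(-3) + 0·0 + 0·11 + 0·6 + (0)·(-1) + (0)·(-4) + (1)·(-2) = 1
  c_8 = (0)·(-1) + (0)·(-3) + 0·0 + 0·11 + 0·6 + (0)·(-1) + (-1)·(-4) + (0)·(-2) = 4
Base-7 expansion of each c_i:
  c_1 = 0
  c_2 = 6 = 6·7^0
  c_3 = 6 = 6·7^0
  c_4 = 5 = 5·7^0
  c_5 = 1 = 1·7^0
  c_6 = 1 = 1·7^0
  c_7 = 1 = 1·7^0
  c_8 = 4 = 4·7^0
λ_0 = (0, 6, 6, 5, 1, 1, 1, 4)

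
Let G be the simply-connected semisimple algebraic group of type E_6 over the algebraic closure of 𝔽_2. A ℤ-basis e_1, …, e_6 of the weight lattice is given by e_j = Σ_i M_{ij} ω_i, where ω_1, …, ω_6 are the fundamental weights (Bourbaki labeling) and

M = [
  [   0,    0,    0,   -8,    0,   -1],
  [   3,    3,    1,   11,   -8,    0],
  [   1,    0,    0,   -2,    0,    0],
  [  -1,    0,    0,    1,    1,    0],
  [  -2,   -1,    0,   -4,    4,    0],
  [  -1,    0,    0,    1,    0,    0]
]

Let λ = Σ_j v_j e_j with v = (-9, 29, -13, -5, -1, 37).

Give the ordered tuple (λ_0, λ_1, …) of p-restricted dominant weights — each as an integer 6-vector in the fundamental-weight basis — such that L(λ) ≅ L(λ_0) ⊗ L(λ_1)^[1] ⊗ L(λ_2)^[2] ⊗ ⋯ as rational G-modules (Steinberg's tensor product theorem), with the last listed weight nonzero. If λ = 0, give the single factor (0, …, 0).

Change of basis e → ω: c = M·v where v = (-9, 29, -13, -5, -1, 37):
  c_1 = (0)·(-9) + 0·29 + (0)·(-13) + (-8)·(-5) + (0)·(-1) + (-1)·(37) = 3
  c_2 = (3)·(-9) + 3·29 + (1)·(-13) + (11)·(-5) + (-8)·(-1) + 0·37 = 0
  c_3 = (1)·(-9) + 0·29 + (0)·(-13) + (-2)·(-5) + (0)·(-1) + 0·37 = 1
  c_4 = (-1)·(-9) + 0·29 + (0)·(-13) + (1)·(-5) + (1)·(-1) + 0·37 = 3
  c_5 = (-2)·(-9) + (-1)·(29) + (0)·(-13) + (-4)·(-5) + (4)·(-1) + 0·37 = 5
  c_6 = (-1)·(-9) + 0·29 + (0)·(-13) + (1)·(-5) + (0)·(-1) + 0·37 = 4
p = 2; digits c_i = Σ_j d_{ij}·2^j, 0 ≤ d_{ij} < 2:
  c_1 = 3 = 1·2^0 + 1·2^1
  c_2 = 0
  c_3 = 1 = 1·2^0
  c_4 = 3 = 1·2^0 + 1·2^1
  c_5 = 5 = 1·2^0 + 0·2^1 + 1·2^2
  c_6 = 4 = 0·2^0 + 0·2^1 + 1·2^2
Factor λ_0 = (1, 0, 1, 1, 1, 0)
Factor λ_1 = (1, 0, 0, 1, 0, 0)
Factor λ_2 = (0, 0, 0, 0, 1, 1)

((1, 0, 1, 1, 1, 0), (1, 0, 0, 1, 0, 0), (0, 0, 0, 0, 1, 1))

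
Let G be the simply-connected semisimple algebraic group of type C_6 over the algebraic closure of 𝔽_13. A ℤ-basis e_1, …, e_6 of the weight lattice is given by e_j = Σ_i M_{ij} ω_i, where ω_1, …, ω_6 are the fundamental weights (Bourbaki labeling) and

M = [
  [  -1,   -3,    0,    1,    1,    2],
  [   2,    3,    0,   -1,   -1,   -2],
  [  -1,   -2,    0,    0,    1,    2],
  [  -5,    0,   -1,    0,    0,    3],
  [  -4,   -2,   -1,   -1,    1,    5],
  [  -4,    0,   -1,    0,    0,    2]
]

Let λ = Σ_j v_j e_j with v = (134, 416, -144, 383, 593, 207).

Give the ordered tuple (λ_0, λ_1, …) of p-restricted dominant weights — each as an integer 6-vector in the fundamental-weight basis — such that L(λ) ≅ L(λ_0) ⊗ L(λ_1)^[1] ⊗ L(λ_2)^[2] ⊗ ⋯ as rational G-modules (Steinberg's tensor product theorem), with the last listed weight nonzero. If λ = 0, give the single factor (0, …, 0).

Compute c_i = Σ_j M_{ij} v_j with v = (134, 416, -144, 383, 593, 207):
  c_1 = (-1)·(134) + (-3)·(416) + (0)·(-144) + 1·383 + 1·593 + 2·207 = 8
  c_2 = 2·134 + 3·416 + (0)·(-144) + (-1)·(383) + (-1)·(593) + (-2)·(207) = 126
  c_3 = (-1)·(134) + (-2)·(416) + (0)·(-144) + 0·383 + 1·593 + 2·207 = 41
  c_4 = (-5)·(134) + 0·416 + (-1)·(-144) + 0·383 + 0·593 + 3·207 = 95
  c_5 = (-4)·(134) + (-2)·(416) + (-1)·(-144) + (-1)·(383) + 1·593 + 5·207 = 21
  c_6 = (-4)·(134) + 0·416 + (-1)·(-144) + 0·383 + 0·593 + 2·207 = 22
Expand coordinatewise in base 13:
  c_1 = 8 = 8·13^0
  c_2 = 126 = 9·13^0 + 9·13^1
  c_3 = 41 = 2·13^0 + 3·13^1
  c_4 = 95 = 4·13^0 + 7·13^1
  c_5 = 21 = 8·13^0 + 1·13^1
  c_6 = 22 = 9·13^0 + 1·13^1
p-restricted factor λ_0 = (8, 9, 2, 4, 8, 9)
p-restricted factor λ_1 = (0, 9, 3, 7, 1, 1)

((8, 9, 2, 4, 8, 9), (0, 9, 3, 7, 1, 1))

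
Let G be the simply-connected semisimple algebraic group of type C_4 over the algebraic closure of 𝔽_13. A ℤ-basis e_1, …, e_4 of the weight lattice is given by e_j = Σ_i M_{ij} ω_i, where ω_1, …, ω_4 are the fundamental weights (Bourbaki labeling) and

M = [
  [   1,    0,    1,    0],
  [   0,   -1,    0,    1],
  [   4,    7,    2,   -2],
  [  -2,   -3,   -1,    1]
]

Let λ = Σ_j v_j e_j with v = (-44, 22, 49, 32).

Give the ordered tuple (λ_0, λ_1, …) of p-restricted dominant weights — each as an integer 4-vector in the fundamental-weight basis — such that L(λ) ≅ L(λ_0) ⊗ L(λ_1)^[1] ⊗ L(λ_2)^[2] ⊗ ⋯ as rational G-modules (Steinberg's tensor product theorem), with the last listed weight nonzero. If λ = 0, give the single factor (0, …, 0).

((5, 10, 12, 5),)

In the fundamental-weight basis, λ has coordinates c = M·v (v = (-44, 22, 49, 32)):
  c_1 = 1*-44 + 0*22 + 1*49 + 0*32 = 5
  c_2 = 0*-44 + -1*22 + 0*49 + 1*32 = 10
  c_3 = 4*-44 + 7*22 + 2*49 + -2*32 = 12
  c_4 = -2*-44 + -3*22 + -1*49 + 1*32 = 5
Expand coordinatewise in base 13:
  c_1 = 5 = 5·13^0
  c_2 = 10 = 10·13^0
  c_3 = 12 = 12·13^0
  c_4 = 5 = 5·13^0
p-restricted factor λ_0 = (5, 10, 12, 5)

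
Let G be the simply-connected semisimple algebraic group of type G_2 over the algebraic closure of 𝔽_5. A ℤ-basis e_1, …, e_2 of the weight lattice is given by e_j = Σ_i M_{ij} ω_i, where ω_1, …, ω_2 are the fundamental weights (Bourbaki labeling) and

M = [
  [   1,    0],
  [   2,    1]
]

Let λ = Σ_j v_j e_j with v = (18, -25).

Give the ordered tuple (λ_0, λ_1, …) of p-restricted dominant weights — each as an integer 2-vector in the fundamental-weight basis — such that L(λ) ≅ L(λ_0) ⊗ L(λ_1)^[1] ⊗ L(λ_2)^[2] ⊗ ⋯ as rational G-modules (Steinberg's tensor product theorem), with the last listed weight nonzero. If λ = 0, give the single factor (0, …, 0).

((3, 1), (3, 2))

Compute c_i = Σ_j M_{ij} v_j with v = (18, -25):
  c_1 = (1)·(18) + (0)·(-25) = 18
  c_2 = (2)·(18) + (1)·(-25) = 11
Writing each c_i in base p = 5:
  c_1 = 18 = 3·5^0 + 3·5^1
  c_2 = 11 = 1·5^0 + 2·5^1
Factor λ_0 = (3, 1)
Factor λ_1 = (3, 2)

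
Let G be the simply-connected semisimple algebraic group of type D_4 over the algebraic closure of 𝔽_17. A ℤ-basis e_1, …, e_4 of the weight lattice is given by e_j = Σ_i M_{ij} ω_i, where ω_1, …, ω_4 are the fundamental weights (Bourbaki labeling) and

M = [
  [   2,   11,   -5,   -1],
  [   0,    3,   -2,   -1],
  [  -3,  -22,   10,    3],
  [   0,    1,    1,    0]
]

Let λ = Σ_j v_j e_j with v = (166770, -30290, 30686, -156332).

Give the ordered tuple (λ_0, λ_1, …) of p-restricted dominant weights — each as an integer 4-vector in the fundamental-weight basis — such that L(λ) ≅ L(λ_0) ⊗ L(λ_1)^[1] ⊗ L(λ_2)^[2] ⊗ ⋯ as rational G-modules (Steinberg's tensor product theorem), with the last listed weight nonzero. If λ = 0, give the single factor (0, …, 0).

ω-coordinates c = M·v, v = (166770, -30290, 30686, -156332):
  c_1 = (2)·(166770) + (11)·(-30290) + (-5)·(30686) + (-1)·(-156332) = 3252
  c_2 = (0)·(166770) + (3)·(-30290) + (-2)·(30686) + (-1)·(-156332) = 4090
  c_3 = (-3)·(166770) + (-22)·(-30290) + (10)·(30686) + (3)·(-156332) = 3934
  c_4 = (0)·(166770) + (1)·(-30290) + (1)·(30686) + (0)·(-156332) = 396
p = 17; digits c_i = Σ_j d_{ij}·17^j, 0 ≤ d_{ij} < 17:
  c_1 = 3252 = 5·17^0 + 4·17^1 + 11·17^2
  c_2 = 4090 = 10·17^0 + 2·17^1 + 14·17^2
  c_3 = 3934 = 7·17^0 + 10·17^1 + 13·17^2
  c_4 = 396 = 5·17^0 + 6·17^1 + 1·17^2
λ_0 = (5, 10, 7, 5)
λ_1 = (4, 2, 10, 6)
λ_2 = (11, 14, 13, 1)

((5, 10, 7, 5), (4, 2, 10, 6), (11, 14, 13, 1))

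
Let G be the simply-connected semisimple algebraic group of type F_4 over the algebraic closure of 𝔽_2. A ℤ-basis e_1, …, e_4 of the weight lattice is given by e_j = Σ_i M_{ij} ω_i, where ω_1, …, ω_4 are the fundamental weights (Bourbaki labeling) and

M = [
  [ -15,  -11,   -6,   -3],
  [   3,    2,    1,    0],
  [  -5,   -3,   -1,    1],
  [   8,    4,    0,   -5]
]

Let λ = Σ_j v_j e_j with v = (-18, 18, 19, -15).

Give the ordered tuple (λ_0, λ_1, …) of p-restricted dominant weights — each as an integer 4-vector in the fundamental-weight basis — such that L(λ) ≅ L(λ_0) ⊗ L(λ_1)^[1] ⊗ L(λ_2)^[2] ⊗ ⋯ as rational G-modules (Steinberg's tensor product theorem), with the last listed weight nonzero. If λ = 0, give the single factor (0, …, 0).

((1, 1, 0, 1), (1, 0, 1, 1))

Change of basis e → ω: c = M·v where v = (-18, 18, 19, -15):
  c_1 = (-15)·(-18) + (-11)·(18) + (-6)·(19) + (-3)·(-15) = 3
  c_2 = (3)·(-18) + 2·18 + 1·19 + (0)·(-15) = 1
  c_3 = (-5)·(-18) + (-3)·(18) + (-1)·(19) + (1)·(-15) = 2
  c_4 = (8)·(-18) + 4·18 + 0·19 + (-5)·(-15) = 3
Expand coordinatewise in base 2:
  c_1 = 3 = 1·2^0 + 1·2^1
  c_2 = 1 = 1·2^0
  c_3 = 2 = 0·2^0 + 1·2^1
  c_4 = 3 = 1·2^0 + 1·2^1
p-restricted factor λ_0 = (1, 1, 0, 1)
p-restricted factor λ_1 = (1, 0, 1, 1)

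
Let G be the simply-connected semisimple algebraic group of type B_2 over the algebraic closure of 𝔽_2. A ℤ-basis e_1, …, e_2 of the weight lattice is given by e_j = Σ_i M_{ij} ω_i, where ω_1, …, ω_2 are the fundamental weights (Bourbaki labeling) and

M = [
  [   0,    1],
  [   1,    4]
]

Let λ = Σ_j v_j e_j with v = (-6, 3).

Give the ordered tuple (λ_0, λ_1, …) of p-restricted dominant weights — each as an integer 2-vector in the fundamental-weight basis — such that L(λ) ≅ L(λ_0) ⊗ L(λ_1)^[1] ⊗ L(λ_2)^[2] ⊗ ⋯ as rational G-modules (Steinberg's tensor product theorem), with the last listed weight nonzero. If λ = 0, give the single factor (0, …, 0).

Converting to the ω-basis (c_i = row i of M dotted with v = (-6, 3)):
  c_1 = (0)·(-6) + (1)·(3) = 3
  c_2 = (1)·(-6) + (4)·(3) = 6
Expand coordinatewise in base 2:
  c_1 = 3 = 1·2^0 + 1·2^1
  c_2 = 6 = 0·2^0 + 1·2^1 + 1·2^2
Factor λ_0 = (1, 0)
Factor λ_1 = (1, 1)
Factor λ_2 = (0, 1)

((1, 0), (1, 1), (0, 1))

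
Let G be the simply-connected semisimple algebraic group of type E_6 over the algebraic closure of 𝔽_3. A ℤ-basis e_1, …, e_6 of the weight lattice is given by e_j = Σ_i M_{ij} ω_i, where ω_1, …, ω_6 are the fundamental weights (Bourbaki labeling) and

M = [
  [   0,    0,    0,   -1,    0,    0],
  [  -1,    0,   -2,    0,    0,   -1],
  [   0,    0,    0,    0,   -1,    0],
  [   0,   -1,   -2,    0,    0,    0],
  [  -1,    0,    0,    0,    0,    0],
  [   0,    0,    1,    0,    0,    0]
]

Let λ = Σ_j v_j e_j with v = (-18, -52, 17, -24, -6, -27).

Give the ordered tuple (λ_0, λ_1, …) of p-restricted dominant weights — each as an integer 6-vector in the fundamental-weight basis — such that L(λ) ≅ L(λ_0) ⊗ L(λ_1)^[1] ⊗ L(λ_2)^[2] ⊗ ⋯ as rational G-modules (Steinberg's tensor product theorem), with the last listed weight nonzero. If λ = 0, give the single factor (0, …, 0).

Converting to the ω-basis (c_i = row i of M dotted with v = (-18, -52, 17, -24, -6, -27)):
  c_1 = 0*-18 + 0*-52 + 0*17 + -1*-24 + 0*-6 + 0*-27 = 24
  c_2 = -1*-18 + 0*-52 + -2*17 + 0*-24 + 0*-6 + -1*-27 = 11
  c_3 = 0*-18 + 0*-52 + 0*17 + 0*-24 + -1*-6 + 0*-27 = 6
  c_4 = 0*-18 + -1*-52 + -2*17 + 0*-24 + 0*-6 + 0*-27 = 18
  c_5 = -1*-18 + 0*-52 + 0*17 + 0*-24 + 0*-6 + 0*-27 = 18
  c_6 = 0*-18 + 0*-52 + 1*17 + 0*-24 + 0*-6 + 0*-27 = 17
p = 3; digits c_i = Σ_j d_{ij}·3^j, 0 ≤ d_{ij} < 3:
  c_1 = 24 = 0·3^0 + 2·3^1 + 2·3^2
  c_2 = 11 = 2·3^0 + 0·3^1 + 1·3^2
  c_3 = 6 = 0·3^0 + 2·3^1
  c_4 = 18 = 0·3^0 + 0·3^1 + 2·3^2
  c_5 = 18 = 0·3^0 + 0·3^1 + 2·3^2
  c_6 = 17 = 2·3^0 + 2·3^1 + 1·3^2
Factor λ_0 = (0, 2, 0, 0, 0, 2)
Factor λ_1 = (2, 0, 2, 0, 0, 2)
Factor λ_2 = (2, 1, 0, 2, 2, 1)

((0, 2, 0, 0, 0, 2), (2, 0, 2, 0, 0, 2), (2, 1, 0, 2, 2, 1))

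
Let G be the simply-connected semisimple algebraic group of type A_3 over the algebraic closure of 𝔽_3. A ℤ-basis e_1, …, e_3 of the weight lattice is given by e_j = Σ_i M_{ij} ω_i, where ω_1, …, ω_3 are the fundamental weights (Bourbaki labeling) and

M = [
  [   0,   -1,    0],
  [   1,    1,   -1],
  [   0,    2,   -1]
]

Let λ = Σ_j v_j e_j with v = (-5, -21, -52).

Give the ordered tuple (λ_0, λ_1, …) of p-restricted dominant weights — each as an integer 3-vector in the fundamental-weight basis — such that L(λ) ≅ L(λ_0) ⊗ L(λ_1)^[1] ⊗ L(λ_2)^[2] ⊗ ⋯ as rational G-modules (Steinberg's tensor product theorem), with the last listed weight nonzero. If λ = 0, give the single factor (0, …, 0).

Change of basis e → ω: c = M·v where v = (-5, -21, -52):
  c_1 = (0)·(-5) + (-1)·(-21) + (0)·(-52) = 21
  c_2 = (1)·(-5) + (1)·(-21) + (-1)·(-52) = 26
  c_3 = (0)·(-5) + (2)·(-21) + (-1)·(-52) = 10
Expand coordinatewise in base 3:
  c_1 = 21 = 0·3^0 + 1·3^1 + 2·3^2
  c_2 = 26 = 2·3^0 + 2·3^1 + 2·3^2
  c_3 = 10 = 1·3^0 + 0·3^1 + 1·3^2
Factor λ_0 = (0, 2, 1)
Factor λ_1 = (1, 2, 0)
Factor λ_2 = (2, 2, 1)

((0, 2, 1), (1, 2, 0), (2, 2, 1))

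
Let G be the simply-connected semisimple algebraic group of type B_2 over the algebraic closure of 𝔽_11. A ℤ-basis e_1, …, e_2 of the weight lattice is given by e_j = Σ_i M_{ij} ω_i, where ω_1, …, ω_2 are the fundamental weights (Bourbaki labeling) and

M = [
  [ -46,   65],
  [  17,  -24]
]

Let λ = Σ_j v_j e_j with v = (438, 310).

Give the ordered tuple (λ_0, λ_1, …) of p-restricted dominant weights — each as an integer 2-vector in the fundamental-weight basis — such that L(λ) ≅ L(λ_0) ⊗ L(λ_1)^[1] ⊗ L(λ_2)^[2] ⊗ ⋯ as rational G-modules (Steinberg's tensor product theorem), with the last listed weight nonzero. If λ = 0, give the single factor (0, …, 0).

Compute c_i = Σ_j M_{ij} v_j with v = (438, 310):
  c_1 = (-46)·(438) + (65)·(310) = 2
  c_2 = (17)·(438) + (-24)·(310) = 6
Writing each c_i in base p = 11:
  c_1 = 2 = 2·11^0
  c_2 = 6 = 6·11^0
Factor λ_0 = (2, 6)

((2, 6),)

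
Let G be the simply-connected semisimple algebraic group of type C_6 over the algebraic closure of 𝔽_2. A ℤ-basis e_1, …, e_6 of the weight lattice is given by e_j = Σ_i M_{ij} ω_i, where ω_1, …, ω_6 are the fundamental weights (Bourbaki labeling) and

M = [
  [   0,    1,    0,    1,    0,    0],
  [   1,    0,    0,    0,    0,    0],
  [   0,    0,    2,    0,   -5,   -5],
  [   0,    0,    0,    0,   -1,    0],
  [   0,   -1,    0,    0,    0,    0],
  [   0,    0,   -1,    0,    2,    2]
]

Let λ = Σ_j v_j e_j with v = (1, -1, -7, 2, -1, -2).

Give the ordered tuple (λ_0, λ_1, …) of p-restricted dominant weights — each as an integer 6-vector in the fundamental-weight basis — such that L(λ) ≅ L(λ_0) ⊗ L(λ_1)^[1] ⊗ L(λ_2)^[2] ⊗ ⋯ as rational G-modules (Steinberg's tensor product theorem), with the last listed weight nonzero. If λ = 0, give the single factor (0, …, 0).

Converting to the ω-basis (c_i = row i of M dotted with v = (1, -1, -7, 2, -1, -2)):
  c_1 = 0·1 + (1)·(-1) + (0)·(-7) + 1·2 + (0)·(-1) + (0)·(-2) = 1
  c_2 = 1·1 + (0)·(-1) + (0)·(-7) + 0·2 + (0)·(-1) + (0)·(-2) = 1
  c_3 = 0·1 + (0)·(-1) + (2)·(-7) + 0·2 + (-5)·(-1) + (-5)·(-2) = 1
  c_4 = 0·1 + (0)·(-1) + (0)·(-7) + 0·2 + (-1)·(-1) + (0)·(-2) = 1
  c_5 = 0·1 + (-1)·(-1) + (0)·(-7) + 0·2 + (0)·(-1) + (0)·(-2) = 1
  c_6 = 0·1 + (0)·(-1) + (-1)·(-7) + 0·2 + (2)·(-1) + (2)·(-2) = 1
p = 2; digits c_i = Σ_j d_{ij}·2^j, 0 ≤ d_{ij} < 2:
  c_1 = 1 = 1·2^0
  c_2 = 1 = 1·2^0
  c_3 = 1 = 1·2^0
  c_4 = 1 = 1·2^0
  c_5 = 1 = 1·2^0
  c_6 = 1 = 1·2^0
p-restricted factor λ_0 = (1, 1, 1, 1, 1, 1)

((1, 1, 1, 1, 1, 1),)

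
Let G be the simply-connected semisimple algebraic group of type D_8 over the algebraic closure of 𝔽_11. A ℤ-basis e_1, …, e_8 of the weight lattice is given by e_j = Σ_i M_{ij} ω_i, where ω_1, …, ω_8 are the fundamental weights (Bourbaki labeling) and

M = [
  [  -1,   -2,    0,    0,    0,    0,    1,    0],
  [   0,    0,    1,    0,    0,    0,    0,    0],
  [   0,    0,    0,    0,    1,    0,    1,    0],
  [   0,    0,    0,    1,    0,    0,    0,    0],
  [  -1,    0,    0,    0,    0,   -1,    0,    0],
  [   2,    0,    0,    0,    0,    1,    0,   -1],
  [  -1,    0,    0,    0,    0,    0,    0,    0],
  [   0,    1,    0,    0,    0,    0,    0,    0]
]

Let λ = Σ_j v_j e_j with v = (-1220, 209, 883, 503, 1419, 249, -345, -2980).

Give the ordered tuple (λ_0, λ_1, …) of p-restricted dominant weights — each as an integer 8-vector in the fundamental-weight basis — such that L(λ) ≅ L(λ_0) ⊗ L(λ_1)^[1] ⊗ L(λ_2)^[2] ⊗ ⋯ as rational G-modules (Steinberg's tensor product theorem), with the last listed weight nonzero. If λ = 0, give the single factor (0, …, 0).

ω-coordinates c = M·v, v = (-1220, 209, 883, 503, 1419, 249, -345, -2980):
  c_1 = (-1)·(-1220) + (-2)·(209) + 0·883 + 0·503 + 0·1419 + 0·249 + (1)·(-345) + (0)·(-2980) = 457
  c_2 = (0)·(-1220) + 0·209 + 1·883 + 0·503 + 0·1419 + 0·249 + (0)·(-345) + (0)·(-2980) = 883
  c_3 = (0)·(-1220) + 0·209 + 0·883 + 0·503 + 1·1419 + 0·249 + (1)·(-345) + (0)·(-2980) = 1074
  c_4 = (0)·(-1220) + 0·209 + 0·883 + 1·503 + 0·1419 + 0·249 + (0)·(-345) + (0)·(-2980) = 503
  c_5 = (-1)·(-1220) + 0·209 + 0·883 + 0·503 + 0·1419 + (-1)·(249) + (0)·(-345) + (0)·(-2980) = 971
  c_6 = (2)·(-1220) + 0·209 + 0·883 + 0·503 + 0·1419 + 1·249 + (0)·(-345) + (-1)·(-2980) = 789
  c_7 = (-1)·(-1220) + 0·209 + 0·883 + 0·503 + 0·1419 + 0·249 + (0)·(-345) + (0)·(-2980) = 1220
  c_8 = (0)·(-1220) + 1·209 + 0·883 + 0·503 + 0·1419 + 0·249 + (0)·(-345) + (0)·(-2980) = 209
Writing each c_i in base p = 11:
  c_1 = 457 = 6·11^0 + 8·11^1 + 3·11^2
  c_2 = 883 = 3·11^0 + 3·11^1 + 7·11^2
  c_3 = 1074 = 7·11^0 + 9·11^1 + 8·11^2
  c_4 = 503 = 8·11^0 + 1·11^1 + 4·11^2
  c_5 = 971 = 3·11^0 + 0·11^1 + 8·11^2
  c_6 = 789 = 8·11^0 + 5·11^1 + 6·11^2
  c_7 = 1220 = 10·11^0 + 0·11^1 + 10·11^2
  c_8 = 209 = 0·11^0 + 8·11^1 + 1·11^2
Factor λ_0 = (6, 3, 7, 8, 3, 8, 10, 0)
Factor λ_1 = (8, 3, 9, 1, 0, 5, 0, 8)
Factor λ_2 = (3, 7, 8, 4, 8, 6, 10, 1)

((6, 3, 7, 8, 3, 8, 10, 0), (8, 3, 9, 1, 0, 5, 0, 8), (3, 7, 8, 4, 8, 6, 10, 1))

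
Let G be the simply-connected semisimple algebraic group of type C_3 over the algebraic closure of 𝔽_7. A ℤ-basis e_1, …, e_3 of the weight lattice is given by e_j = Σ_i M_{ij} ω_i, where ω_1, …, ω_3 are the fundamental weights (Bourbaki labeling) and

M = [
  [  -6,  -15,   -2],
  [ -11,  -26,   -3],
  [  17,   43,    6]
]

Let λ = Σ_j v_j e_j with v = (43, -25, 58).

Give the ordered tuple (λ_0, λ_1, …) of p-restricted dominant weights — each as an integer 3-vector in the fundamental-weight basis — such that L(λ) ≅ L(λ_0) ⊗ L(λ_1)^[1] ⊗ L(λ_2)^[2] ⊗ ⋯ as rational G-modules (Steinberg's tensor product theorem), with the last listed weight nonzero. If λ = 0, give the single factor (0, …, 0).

((1, 3, 4),)

Converting to the ω-basis (c_i = row i of M dotted with v = (43, -25, 58)):
  c_1 = (-6)·(43) + (-15)·(-25) + (-2)·(58) = 1
  c_2 = (-11)·(43) + (-26)·(-25) + (-3)·(58) = 3
  c_3 = 17·43 + (43)·(-25) + 6·58 = 4
Writing each c_i in base p = 7:
  c_1 = 1 = 1·7^0
  c_2 = 3 = 3·7^0
  c_3 = 4 = 4·7^0
λ_0 = (1, 3, 4)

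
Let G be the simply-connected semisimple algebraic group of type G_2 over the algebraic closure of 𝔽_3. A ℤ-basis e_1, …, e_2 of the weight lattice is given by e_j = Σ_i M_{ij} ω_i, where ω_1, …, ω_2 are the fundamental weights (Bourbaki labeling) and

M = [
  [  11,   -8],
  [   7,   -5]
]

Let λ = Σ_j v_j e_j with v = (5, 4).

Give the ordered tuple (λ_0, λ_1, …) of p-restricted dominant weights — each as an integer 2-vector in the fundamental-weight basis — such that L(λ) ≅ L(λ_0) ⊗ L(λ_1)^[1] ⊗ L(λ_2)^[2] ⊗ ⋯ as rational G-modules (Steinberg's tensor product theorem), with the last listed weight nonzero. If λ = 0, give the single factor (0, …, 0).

((2, 0), (1, 2), (2, 1))

Change of basis e → ω: c = M·v where v = (5, 4):
  c_1 = (11)·(5) + (-8)·(4) = 23
  c_2 = (7)·(5) + (-5)·(4) = 15
p = 3; digits c_i = Σ_j d_{ij}·3^j, 0 ≤ d_{ij} < 3:
  c_1 = 23 = 2·3^0 + 1·3^1 + 2·3^2
  c_2 = 15 = 0·3^0 + 2·3^1 + 1·3^2
Factor λ_0 = (2, 0)
Factor λ_1 = (1, 2)
Factor λ_2 = (2, 1)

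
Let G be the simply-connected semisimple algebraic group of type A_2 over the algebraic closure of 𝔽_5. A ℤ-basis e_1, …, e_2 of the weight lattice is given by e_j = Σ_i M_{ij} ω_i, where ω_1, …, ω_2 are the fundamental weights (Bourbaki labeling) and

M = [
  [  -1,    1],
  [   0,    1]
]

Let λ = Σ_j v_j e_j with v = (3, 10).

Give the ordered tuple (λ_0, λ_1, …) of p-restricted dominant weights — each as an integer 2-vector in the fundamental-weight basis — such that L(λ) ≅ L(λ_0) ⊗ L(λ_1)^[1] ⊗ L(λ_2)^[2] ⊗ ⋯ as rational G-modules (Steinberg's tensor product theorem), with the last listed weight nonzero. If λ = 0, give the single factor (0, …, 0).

((2, 0), (1, 2))

ω-coordinates c = M·v, v = (3, 10):
  c_1 = -1*3 + 1*10 = 7
  c_2 = 0*3 + 1*10 = 10
Writing each c_i in base p = 5:
  c_1 = 7 = 2·5^0 + 1·5^1
  c_2 = 10 = 0·5^0 + 2·5^1
Factor λ_0 = (2, 0)
Factor λ_1 = (1, 2)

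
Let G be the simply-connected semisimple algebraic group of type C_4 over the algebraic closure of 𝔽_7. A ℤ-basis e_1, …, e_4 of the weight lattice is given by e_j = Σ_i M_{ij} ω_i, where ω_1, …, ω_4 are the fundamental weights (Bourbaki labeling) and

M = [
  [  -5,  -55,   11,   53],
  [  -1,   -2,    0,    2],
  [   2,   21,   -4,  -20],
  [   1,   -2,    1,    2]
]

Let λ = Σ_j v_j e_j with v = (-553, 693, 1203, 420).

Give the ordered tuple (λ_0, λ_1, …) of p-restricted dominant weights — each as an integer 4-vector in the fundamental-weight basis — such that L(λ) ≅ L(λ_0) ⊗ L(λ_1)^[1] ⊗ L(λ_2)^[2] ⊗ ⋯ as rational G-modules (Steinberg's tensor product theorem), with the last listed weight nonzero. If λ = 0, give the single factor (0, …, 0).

Converting to the ω-basis (c_i = row i of M dotted with v = (-553, 693, 1203, 420)):
  c_1 = (-5)·(-553) + (-55)·(693) + (11)·(1203) + (53)·(420) = 143
  c_2 = (-1)·(-553) + (-2)·(693) + (0)·(1203) + (2)·(420) = 7
  c_3 = (2)·(-553) + (21)·(693) + (-4)·(1203) + (-20)·(420) = 235
  c_4 = (1)·(-553) + (-2)·(693) + (1)·(1203) + (2)·(420) = 104
Writing each c_i in base p = 7:
  c_1 = 143 = 3·7^0 + 6·7^1 + 2·7^2
  c_2 = 7 = 0·7^0 + 1·7^1
  c_3 = 235 = 4·7^0 + 5·7^1 + 4·7^2
  c_4 = 104 = 6·7^0 + 0·7^1 + 2·7^2
p-restricted factor λ_0 = (3, 0, 4, 6)
p-restricted factor λ_1 = (6, 1, 5, 0)
p-restricted factor λ_2 = (2, 0, 4, 2)

((3, 0, 4, 6), (6, 1, 5, 0), (2, 0, 4, 2))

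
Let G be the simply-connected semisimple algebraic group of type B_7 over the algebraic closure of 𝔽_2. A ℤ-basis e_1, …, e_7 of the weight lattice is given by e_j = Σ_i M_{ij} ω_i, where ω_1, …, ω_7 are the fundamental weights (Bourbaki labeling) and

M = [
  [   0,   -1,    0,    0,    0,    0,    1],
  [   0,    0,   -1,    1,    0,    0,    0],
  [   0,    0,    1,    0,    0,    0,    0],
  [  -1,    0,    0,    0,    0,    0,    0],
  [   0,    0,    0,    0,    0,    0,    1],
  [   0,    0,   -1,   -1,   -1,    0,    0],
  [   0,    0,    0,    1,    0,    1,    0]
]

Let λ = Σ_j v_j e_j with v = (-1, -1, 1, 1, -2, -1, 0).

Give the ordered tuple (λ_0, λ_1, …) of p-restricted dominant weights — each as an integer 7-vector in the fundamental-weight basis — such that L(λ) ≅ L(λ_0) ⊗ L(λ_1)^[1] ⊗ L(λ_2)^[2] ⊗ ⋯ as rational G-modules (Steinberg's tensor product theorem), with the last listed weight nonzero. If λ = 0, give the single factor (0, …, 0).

Converting to the ω-basis (c_i = row i of M dotted with v = (-1, -1, 1, 1, -2, -1, 0)):
  c_1 = 0*-1 + -1*-1 + 0*1 + 0*1 + 0*-2 + 0*-1 + 1*0 = 1
  c_2 = 0*-1 + 0*-1 + -1*1 + 1*1 + 0*-2 + 0*-1 + 0*0 = 0
  c_3 = 0*-1 + 0*-1 + 1*1 + 0*1 + 0*-2 + 0*-1 + 0*0 = 1
  c_4 = -1*-1 + 0*-1 + 0*1 + 0*1 + 0*-2 + 0*-1 + 0*0 = 1
  c_5 = 0*-1 + 0*-1 + 0*1 + 0*1 + 0*-2 + 0*-1 + 1*0 = 0
  c_6 = 0*-1 + 0*-1 + -1*1 + -1*1 + -1*-2 + 0*-1 + 0*0 = 0
  c_7 = 0*-1 + 0*-1 + 0*1 + 1*1 + 0*-2 + 1*-1 + 0*0 = 0
Expand coordinatewise in base 2:
  c_1 = 1 = 1·2^0
  c_2 = 0
  c_3 = 1 = 1·2^0
  c_4 = 1 = 1·2^0
  c_5 = 0
  c_6 = 0
  c_7 = 0
λ_0 = (1, 0, 1, 1, 0, 0, 0)

((1, 0, 1, 1, 0, 0, 0),)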